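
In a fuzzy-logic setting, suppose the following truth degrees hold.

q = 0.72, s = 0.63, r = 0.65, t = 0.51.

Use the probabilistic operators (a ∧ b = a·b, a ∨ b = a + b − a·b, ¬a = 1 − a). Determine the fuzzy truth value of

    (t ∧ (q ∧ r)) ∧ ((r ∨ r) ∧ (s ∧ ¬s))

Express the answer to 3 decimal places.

0.049

q ∧ r = a·b on (0.7200, 0.6500) = 0.4680
t ∧ (q ∧ r) = a·b on (0.5100, 0.4680) = 0.2387
r ∨ r = a + b − a·b on (0.6500, 0.6500) = 0.8775
¬s = 1 − 0.6300 = 0.3700
s ∧ ¬s = a·b on (0.6300, 0.3700) = 0.2331
(r ∨ r) ∧ (s ∧ ¬s) = a·b on (0.8775, 0.2331) = 0.2045
(t ∧ (q ∧ r)) ∧ ((r ∨ r) ∧ (s ∧ ¬s)) = a·b on (0.2387, 0.2045) = 0.0488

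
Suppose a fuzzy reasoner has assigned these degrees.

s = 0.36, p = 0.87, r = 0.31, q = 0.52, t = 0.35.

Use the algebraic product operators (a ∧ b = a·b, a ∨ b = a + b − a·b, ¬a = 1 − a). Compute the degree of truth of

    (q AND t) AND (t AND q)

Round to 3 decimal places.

0.033

q AND t = a·b on (0.5200, 0.3500) = 0.1820
t AND q = a·b on (0.3500, 0.5200) = 0.1820
(q AND t) AND (t AND q) = a·b on (0.1820, 0.1820) = 0.0331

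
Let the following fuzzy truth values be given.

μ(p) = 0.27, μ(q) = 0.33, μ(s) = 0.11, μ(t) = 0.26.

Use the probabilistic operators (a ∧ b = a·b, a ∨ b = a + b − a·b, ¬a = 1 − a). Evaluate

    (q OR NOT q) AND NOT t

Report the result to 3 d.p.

NOT q = 1 − 0.3300 = 0.6700
q OR NOT q = a + b − a·b on (0.3300, 0.6700) = 0.7789
NOT t = 1 − 0.2600 = 0.7400
(q OR NOT q) AND NOT t = a·b on (0.7789, 0.7400) = 0.5764

0.576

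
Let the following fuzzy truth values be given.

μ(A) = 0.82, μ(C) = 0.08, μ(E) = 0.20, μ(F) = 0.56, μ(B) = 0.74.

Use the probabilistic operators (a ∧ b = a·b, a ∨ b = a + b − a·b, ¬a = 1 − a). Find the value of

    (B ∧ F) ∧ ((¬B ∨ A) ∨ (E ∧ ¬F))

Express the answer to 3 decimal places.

B ∧ F = a·b on (0.7400, 0.5600) = 0.4144
¬B = 1 − 0.7400 = 0.2600
¬B ∨ A = a + b − a·b on (0.2600, 0.8200) = 0.8668
¬F = 1 − 0.5600 = 0.4400
E ∧ ¬F = a·b on (0.2000, 0.4400) = 0.0880
(¬B ∨ A) ∨ (E ∧ ¬F) = a + b − a·b on (0.8668, 0.0880) = 0.8785
(B ∧ F) ∧ ((¬B ∨ A) ∨ (E ∧ ¬F)) = a·b on (0.4144, 0.8785) = 0.3641

0.364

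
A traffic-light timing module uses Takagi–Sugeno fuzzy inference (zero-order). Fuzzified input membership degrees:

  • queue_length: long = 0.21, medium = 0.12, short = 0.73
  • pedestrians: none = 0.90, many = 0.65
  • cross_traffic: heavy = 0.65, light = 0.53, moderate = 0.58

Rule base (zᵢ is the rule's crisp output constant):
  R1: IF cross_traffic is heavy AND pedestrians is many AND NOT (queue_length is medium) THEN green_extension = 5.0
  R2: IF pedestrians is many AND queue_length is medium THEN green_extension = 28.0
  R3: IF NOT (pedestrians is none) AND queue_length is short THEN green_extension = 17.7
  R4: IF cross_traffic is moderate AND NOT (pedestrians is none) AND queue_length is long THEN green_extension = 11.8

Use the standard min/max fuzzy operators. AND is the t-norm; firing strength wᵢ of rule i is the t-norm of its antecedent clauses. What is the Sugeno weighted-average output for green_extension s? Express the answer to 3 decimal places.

R1 (z=5.0): heavy=0.65, many=0.65, ¬medium=1−0.12=0.88; AND[min(a, b)] → w = 0.65
R2 (z=28.0): many=0.65, medium=0.12; AND[min(a, b)] → w = 0.12
R3 (z=17.7): ¬none=1−0.90=0.10, short=0.73; AND[min(a, b)] → w = 0.10
R4 (z=11.8): moderate=0.58, ¬none=1−0.90=0.10, long=0.21; AND[min(a, b)] → w = 0.10
Weighted average = (0.65·5.0 + 0.12·28.0 + 0.10·17.7 + 0.10·11.8) / (0.65 + 0.12 + 0.10 + 0.10)
  = 9.5600 / 0.9700 = 9.856

9.856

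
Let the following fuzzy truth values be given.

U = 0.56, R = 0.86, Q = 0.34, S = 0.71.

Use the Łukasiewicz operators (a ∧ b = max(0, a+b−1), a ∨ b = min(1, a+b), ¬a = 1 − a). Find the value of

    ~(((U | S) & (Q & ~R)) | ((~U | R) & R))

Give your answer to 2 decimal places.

0.14

U | S = min(1, a+b) on (0.56, 0.71) = 1.00
~R = 1 − 0.86 = 0.14
Q & ~R = max(0, a+b−1) on (0.34, 0.14) = 0.00
(U | S) & (Q & ~R) = max(0, a+b−1) on (1.00, 0.00) = 0.00
~U = 1 − 0.56 = 0.44
~U | R = min(1, a+b) on (0.44, 0.86) = 1.00
(~U | R) & R = max(0, a+b−1) on (1.00, 0.86) = 0.86
((U | S) & (Q & ~R)) | ((~U | R) & R) = min(1, a+b) on (0.00, 0.86) = 0.86
~(((U | S) & (Q & ~R)) | ((~U | R) & R)) = 1 − 0.86 = 0.14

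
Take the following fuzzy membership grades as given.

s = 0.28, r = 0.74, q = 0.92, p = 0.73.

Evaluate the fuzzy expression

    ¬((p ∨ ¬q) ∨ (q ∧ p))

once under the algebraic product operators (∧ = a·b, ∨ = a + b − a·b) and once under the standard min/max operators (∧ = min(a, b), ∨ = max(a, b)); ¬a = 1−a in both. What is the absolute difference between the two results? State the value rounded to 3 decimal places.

0.188

Under algebraic product:
  ¬q = 1 − 0.9200 = 0.0800
  p ∨ ¬q = a + b − a·b on (0.7300, 0.0800) = 0.7516
  q ∧ p = a·b on (0.9200, 0.7300) = 0.6716
  (p ∨ ¬q) ∨ (q ∧ p) = a + b − a·b on (0.7516, 0.6716) = 0.9184
  ¬((p ∨ ¬q) ∨ (q ∧ p)) = 1 − 0.9184 = 0.0816
  → value = 0.0816
Under standard min/max:
  ¬q = 1 − 0.92 = 0.08
  p ∨ ¬q = max(a, b) on (0.73, 0.08) = 0.73
  q ∧ p = min(a, b) on (0.92, 0.73) = 0.73
  (p ∨ ¬q) ∨ (q ∧ p) = max(a, b) on (0.73, 0.73) = 0.73
  ¬((p ∨ ¬q) ∨ (q ∧ p)) = 1 − 0.73 = 0.27
  → value = 0.2700
|0.0816 − 0.2700| = 0.188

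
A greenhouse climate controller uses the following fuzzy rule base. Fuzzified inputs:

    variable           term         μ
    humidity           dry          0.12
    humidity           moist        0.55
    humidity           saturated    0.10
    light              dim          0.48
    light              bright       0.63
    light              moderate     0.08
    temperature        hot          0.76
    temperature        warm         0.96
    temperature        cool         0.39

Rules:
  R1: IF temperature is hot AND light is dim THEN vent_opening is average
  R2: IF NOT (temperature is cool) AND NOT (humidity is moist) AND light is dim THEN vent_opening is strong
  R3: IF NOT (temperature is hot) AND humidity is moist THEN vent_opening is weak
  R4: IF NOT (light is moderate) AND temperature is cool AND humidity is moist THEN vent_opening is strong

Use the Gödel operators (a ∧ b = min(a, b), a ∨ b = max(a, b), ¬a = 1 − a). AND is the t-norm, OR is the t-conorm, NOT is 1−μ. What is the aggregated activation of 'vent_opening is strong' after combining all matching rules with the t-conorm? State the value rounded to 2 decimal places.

0.45

R1: hot=0.76, dim=0.48; AND[min(a, b)] → w = 0.48
R2: ¬cool=1−0.39=0.61, ¬moist=1−0.55=0.45, dim=0.48; AND[min(a, b)] → w = 0.45
R3: ¬hot=1−0.76=0.24, moist=0.55; AND[min(a, b)] → w = 0.24
R4: ¬moderate=1−0.08=0.92, cool=0.39, moist=0.55; AND[min(a, b)] → w = 0.39
Rules with consequent 'strong': {R2, R4} → strengths 0.45, 0.39
Aggregate via t-conorm [max(a, b)]: 0.45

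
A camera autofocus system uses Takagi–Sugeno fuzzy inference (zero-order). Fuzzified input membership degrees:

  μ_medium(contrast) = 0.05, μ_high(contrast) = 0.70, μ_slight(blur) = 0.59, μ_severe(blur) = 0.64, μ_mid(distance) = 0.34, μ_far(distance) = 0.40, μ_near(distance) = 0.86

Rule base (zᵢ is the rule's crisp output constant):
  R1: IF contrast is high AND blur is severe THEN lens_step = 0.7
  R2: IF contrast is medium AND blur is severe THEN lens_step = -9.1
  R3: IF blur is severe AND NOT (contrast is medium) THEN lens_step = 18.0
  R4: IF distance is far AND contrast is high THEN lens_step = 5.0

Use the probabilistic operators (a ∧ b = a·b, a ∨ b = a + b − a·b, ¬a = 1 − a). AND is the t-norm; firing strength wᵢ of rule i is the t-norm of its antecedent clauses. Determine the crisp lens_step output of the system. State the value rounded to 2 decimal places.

9.04

R1 (z=0.7): high=0.70, severe=0.64; AND[a·b] → w = 0.4480
R2 (z=-9.1): medium=0.05, severe=0.64; AND[a·b] → w = 0.0320
R3 (z=18.0): severe=0.64, ¬medium=1−0.05=0.95; AND[a·b] → w = 0.6080
R4 (z=5.0): far=0.40, high=0.70; AND[a·b] → w = 0.2800
Weighted average = (0.4480·0.7 + 0.0320·-9.1 + 0.6080·18.0 + 0.2800·5.0) / (0.4480 + 0.0320 + 0.6080 + 0.2800)
  = 12.3664 / 1.3680 = 9.04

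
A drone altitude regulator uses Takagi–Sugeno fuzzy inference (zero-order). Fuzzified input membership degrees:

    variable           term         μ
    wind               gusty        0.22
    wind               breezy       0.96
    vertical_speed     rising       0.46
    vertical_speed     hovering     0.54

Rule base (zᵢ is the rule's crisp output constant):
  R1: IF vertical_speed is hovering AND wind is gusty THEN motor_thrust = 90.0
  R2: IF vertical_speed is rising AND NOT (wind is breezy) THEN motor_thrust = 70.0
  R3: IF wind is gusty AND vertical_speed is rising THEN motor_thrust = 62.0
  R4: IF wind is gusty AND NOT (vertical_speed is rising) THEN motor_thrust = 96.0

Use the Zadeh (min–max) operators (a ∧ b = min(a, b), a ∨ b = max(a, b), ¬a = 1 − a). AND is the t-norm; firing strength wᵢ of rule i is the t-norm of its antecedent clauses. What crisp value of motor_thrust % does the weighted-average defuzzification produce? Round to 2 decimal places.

81.94

R1 (z=90.0): hovering=0.54, gusty=0.22; AND[min(a, b)] → w = 0.22
R2 (z=70.0): rising=0.46, ¬breezy=1−0.96=0.04; AND[min(a, b)] → w = 0.04
R3 (z=62.0): gusty=0.22, rising=0.46; AND[min(a, b)] → w = 0.22
R4 (z=96.0): gusty=0.22, ¬rising=1−0.46=0.54; AND[min(a, b)] → w = 0.22
Weighted average = (0.22·90.0 + 0.04·70.0 + 0.22·62.0 + 0.22·96.0) / (0.22 + 0.04 + 0.22 + 0.22)
  = 57.3600 / 0.7000 = 81.94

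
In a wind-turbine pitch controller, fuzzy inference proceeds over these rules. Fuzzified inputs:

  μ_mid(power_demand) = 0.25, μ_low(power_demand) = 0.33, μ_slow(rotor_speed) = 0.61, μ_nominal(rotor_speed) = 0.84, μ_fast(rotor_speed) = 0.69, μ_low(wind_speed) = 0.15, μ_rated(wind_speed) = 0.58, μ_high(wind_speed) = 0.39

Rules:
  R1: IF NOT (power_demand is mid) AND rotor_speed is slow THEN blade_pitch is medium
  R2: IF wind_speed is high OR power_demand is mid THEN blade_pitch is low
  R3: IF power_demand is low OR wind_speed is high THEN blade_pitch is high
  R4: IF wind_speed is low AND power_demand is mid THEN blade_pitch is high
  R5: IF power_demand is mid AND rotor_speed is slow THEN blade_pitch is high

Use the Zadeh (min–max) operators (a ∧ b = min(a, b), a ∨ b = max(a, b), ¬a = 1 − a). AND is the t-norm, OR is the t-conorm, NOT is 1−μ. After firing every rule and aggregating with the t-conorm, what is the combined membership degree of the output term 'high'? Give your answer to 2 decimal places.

0.39

R1: ¬mid=1−0.25=0.75, slow=0.61; AND[min(a, b)] → w = 0.61
R2: high=0.39, mid=0.25; OR[max(a, b)] → w = 0.39
R3: low=0.33, high=0.39; OR[max(a, b)] → w = 0.39
R4: low=0.15, mid=0.25; AND[min(a, b)] → w = 0.15
R5: mid=0.25, slow=0.61; AND[min(a, b)] → w = 0.25
Rules with consequent 'high': {R3, R4, R5} → strengths 0.39, 0.15, 0.25
Aggregate via t-conorm [max(a, b)]: 0.39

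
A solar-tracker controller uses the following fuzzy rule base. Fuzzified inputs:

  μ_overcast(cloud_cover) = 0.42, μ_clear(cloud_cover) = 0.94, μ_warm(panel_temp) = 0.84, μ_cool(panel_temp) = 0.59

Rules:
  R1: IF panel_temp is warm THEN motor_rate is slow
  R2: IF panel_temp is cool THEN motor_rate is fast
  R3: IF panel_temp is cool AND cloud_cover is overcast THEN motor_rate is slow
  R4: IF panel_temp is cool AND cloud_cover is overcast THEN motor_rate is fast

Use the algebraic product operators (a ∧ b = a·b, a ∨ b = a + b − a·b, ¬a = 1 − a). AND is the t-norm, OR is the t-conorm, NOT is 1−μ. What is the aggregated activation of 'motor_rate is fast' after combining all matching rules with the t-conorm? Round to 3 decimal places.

R1: warm=0.84 → w = 0.8400
R2: cool=0.59 → w = 0.5900
R3: cool=0.59, overcast=0.42; AND[a·b] → w = 0.2478
R4: cool=0.59, overcast=0.42; AND[a·b] → w = 0.2478
Rules with consequent 'fast': {R2, R4} → strengths 0.5900, 0.2478
Aggregate via t-conorm [a + b − a·b]: 0.6916

0.692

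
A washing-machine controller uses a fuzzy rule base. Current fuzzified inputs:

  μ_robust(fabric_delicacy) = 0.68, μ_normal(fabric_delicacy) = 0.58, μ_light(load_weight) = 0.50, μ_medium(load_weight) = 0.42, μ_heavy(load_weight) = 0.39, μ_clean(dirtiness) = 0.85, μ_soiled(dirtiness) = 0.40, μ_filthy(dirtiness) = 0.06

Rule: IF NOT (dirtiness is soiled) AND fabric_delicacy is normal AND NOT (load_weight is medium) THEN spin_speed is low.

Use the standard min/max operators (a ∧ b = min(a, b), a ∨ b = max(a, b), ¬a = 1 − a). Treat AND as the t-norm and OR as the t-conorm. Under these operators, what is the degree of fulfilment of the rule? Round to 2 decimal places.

firing strength: ¬soiled=1−0.40=0.60, normal=0.58, ¬medium=1−0.42=0.58; AND[min(a, b)] → w = 0.58

0.58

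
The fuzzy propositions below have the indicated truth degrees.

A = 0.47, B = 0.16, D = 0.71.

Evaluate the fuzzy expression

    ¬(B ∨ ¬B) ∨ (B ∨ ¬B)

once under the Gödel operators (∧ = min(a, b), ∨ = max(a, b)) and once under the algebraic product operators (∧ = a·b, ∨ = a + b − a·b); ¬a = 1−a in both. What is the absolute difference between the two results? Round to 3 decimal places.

0.044

Under Gödel:
  ¬B = 1 − 0.16 = 0.84
  B ∨ ¬B = max(a, b) on (0.16, 0.84) = 0.84
  ¬(B ∨ ¬B) = 1 − 0.84 = 0.16
  ¬B = 1 − 0.16 = 0.84
  B ∨ ¬B = max(a, b) on (0.16, 0.84) = 0.84
  ¬(B ∨ ¬B) ∨ (B ∨ ¬B) = max(a, b) on (0.16, 0.84) = 0.84
  → value = 0.8400
Under algebraic product:
  ¬B = 1 − 0.1600 = 0.8400
  B ∨ ¬B = a + b − a·b on (0.1600, 0.8400) = 0.8656
  ¬(B ∨ ¬B) = 1 − 0.8656 = 0.1344
  ¬B = 1 − 0.1600 = 0.8400
  B ∨ ¬B = a + b − a·b on (0.1600, 0.8400) = 0.8656
  ¬(B ∨ ¬B) ∨ (B ∨ ¬B) = a + b − a·b on (0.1344, 0.8656) = 0.8837
  → value = 0.8837
|0.8400 − 0.8837| = 0.044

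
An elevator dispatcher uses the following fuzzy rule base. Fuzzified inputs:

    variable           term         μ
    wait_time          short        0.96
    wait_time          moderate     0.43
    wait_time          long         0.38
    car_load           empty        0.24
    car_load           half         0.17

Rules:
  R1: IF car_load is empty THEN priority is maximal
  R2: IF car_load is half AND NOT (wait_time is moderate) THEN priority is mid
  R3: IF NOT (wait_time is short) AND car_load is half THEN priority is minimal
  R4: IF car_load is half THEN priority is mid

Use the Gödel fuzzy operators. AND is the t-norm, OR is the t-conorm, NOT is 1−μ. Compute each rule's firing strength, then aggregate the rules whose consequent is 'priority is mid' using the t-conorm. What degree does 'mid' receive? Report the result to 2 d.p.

R1: empty=0.24 → w = 0.24
R2: half=0.17, ¬moderate=1−0.43=0.57; AND[min(a, b)] → w = 0.17
R3: ¬short=1−0.96=0.04, half=0.17; AND[min(a, b)] → w = 0.04
R4: half=0.17 → w = 0.17
Rules with consequent 'mid': {R2, R4} → strengths 0.17, 0.17
Aggregate via t-conorm [max(a, b)]: 0.17

0.17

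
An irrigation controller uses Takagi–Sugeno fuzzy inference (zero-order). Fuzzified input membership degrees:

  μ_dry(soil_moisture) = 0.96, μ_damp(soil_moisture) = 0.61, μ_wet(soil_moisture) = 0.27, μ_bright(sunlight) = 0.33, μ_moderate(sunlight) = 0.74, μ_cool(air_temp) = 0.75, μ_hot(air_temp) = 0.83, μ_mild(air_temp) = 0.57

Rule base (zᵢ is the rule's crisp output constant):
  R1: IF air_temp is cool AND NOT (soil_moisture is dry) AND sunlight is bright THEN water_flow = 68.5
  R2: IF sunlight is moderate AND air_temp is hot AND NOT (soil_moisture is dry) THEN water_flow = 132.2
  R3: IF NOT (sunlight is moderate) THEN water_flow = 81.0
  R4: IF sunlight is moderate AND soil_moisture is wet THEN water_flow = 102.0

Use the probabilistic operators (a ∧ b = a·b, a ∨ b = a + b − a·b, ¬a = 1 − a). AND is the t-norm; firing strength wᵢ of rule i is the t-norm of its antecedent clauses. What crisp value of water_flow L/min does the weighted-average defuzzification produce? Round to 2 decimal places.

91.78

R1 (z=68.5): cool=0.75, ¬dry=1−0.96=0.04, bright=0.33; AND[a·b] → w = 0.0099
R2 (z=132.2): moderate=0.74, hot=0.83, ¬dry=1−0.96=0.04; AND[a·b] → w = 0.0246
R3 (z=81.0): ¬moderate=1−0.74=0.26 → w = 0.2600
R4 (z=102.0): moderate=0.74, wet=0.27; AND[a·b] → w = 0.1998
Weighted average = (0.0099·68.5 + 0.0246·132.2 + 0.2600·81.0 + 0.1998·102.0) / (0.0099 + 0.0246 + 0.2600 + 0.1998)
  = 45.3656 / 0.4943 = 91.78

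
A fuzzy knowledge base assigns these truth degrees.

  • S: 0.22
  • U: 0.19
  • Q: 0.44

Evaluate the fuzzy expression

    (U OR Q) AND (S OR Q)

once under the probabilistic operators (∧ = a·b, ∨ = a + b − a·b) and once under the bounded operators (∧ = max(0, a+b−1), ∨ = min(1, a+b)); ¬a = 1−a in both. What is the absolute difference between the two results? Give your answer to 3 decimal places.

0.018

Under probabilistic:
  U OR Q = a + b − a·b on (0.1900, 0.4400) = 0.5464
  S OR Q = a + b − a·b on (0.2200, 0.4400) = 0.5632
  (U OR Q) AND (S OR Q) = a·b on (0.5464, 0.5632) = 0.3077
  → value = 0.3077
Under bounded:
  U OR Q = min(1, a+b) on (0.19, 0.44) = 0.63
  S OR Q = min(1, a+b) on (0.22, 0.44) = 0.66
  (U OR Q) AND (S OR Q) = max(0, a+b−1) on (0.63, 0.66) = 0.29
  → value = 0.2900
|0.3077 − 0.2900| = 0.018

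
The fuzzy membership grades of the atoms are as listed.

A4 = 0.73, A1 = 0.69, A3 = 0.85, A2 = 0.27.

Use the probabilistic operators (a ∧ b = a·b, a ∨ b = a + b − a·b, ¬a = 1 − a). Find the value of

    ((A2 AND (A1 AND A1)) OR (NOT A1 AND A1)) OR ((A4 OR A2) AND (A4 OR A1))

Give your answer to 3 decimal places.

0.819

A1 AND A1 = a·b on (0.6900, 0.6900) = 0.4761
A2 AND (A1 AND A1) = a·b on (0.2700, 0.4761) = 0.1285
NOT A1 = 1 − 0.6900 = 0.3100
NOT A1 AND A1 = a·b on (0.3100, 0.6900) = 0.2139
(A2 AND (A1 AND A1)) OR (NOT A1 AND A1) = a + b − a·b on (0.1285, 0.2139) = 0.3150
A4 OR A2 = a + b − a·b on (0.7300, 0.2700) = 0.8029
A4 OR A1 = a + b − a·b on (0.7300, 0.6900) = 0.9163
(A4 OR A2) AND (A4 OR A1) = a·b on (0.8029, 0.9163) = 0.7357
((A2 AND (A1 AND A1)) OR (NOT A1 AND A1)) OR ((A4 OR A2) AND (A4 OR A1)) = a + b − a·b on (0.3150, 0.7357) = 0.8189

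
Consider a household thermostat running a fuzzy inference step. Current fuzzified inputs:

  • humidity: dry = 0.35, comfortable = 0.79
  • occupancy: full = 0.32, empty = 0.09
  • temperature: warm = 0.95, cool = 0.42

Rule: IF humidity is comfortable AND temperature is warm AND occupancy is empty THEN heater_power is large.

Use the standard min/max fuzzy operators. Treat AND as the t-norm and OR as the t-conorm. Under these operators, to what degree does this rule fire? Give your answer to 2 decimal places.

firing strength: comfortable=0.79, warm=0.95, empty=0.09; AND[min(a, b)] → w = 0.09

0.09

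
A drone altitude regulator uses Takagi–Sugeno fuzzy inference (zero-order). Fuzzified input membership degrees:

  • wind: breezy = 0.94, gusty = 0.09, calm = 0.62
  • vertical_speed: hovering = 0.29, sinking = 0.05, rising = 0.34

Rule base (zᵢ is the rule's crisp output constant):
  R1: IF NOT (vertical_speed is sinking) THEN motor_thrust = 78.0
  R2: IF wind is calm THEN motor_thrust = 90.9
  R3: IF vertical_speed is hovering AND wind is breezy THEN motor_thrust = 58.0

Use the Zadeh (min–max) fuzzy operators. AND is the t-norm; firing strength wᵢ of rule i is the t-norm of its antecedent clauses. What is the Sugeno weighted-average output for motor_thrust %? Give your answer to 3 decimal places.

R1 (z=78.0): ¬sinking=1−0.05=0.95 → w = 0.95
R2 (z=90.9): calm=0.62 → w = 0.62
R3 (z=58.0): hovering=0.29, breezy=0.94; AND[min(a, b)] → w = 0.29
Weighted average = (0.95·78.0 + 0.62·90.9 + 0.29·58.0) / (0.95 + 0.62 + 0.29)
  = 147.2780 / 1.8600 = 79.182

79.182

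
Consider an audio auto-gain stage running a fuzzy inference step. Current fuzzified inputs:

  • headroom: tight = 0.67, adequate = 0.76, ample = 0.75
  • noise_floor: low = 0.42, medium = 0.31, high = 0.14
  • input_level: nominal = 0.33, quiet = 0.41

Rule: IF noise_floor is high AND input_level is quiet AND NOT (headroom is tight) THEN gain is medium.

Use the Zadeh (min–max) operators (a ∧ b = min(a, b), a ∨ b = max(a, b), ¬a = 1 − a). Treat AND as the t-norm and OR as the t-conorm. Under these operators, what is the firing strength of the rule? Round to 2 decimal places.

firing strength: high=0.14, quiet=0.41, ¬tight=1−0.67=0.33; AND[min(a, b)] → w = 0.14

0.14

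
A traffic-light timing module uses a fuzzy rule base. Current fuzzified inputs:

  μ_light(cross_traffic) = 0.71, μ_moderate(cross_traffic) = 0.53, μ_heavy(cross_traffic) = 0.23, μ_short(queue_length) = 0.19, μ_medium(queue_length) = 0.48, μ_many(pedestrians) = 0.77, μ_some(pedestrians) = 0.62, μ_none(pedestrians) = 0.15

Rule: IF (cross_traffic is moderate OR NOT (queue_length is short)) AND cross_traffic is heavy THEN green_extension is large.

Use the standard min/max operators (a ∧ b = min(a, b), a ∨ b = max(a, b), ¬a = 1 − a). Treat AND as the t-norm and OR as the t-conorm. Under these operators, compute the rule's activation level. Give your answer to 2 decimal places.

firing strength: (moderate=0.53 OR ¬short=1−0.19=0.81) = 0.81; AND[min(a, b)] with heavy=0.23 → w = 0.23

0.23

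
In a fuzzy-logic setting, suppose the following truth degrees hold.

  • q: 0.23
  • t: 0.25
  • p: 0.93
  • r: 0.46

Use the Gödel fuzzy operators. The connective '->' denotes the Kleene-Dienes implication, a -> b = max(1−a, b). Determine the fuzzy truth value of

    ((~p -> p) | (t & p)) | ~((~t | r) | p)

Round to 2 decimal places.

0.93

~p = 1 − 0.93 = 0.07
~p -> p  [Kleene-Dienes: max(1−a, b)] with a=0.07, b=0.93 → 0.93
t & p = min(a, b) on (0.25, 0.93) = 0.25
(~p -> p) | (t & p) = max(a, b) on (0.93, 0.25) = 0.93
~t = 1 − 0.25 = 0.75
~t | r = max(a, b) on (0.75, 0.46) = 0.75
(~t | r) | p = max(a, b) on (0.75, 0.93) = 0.93
~((~t | r) | p) = 1 − 0.93 = 0.07
((~p -> p) | (t & p)) | ~((~t | r) | p) = max(a, b) on (0.93, 0.07) = 0.93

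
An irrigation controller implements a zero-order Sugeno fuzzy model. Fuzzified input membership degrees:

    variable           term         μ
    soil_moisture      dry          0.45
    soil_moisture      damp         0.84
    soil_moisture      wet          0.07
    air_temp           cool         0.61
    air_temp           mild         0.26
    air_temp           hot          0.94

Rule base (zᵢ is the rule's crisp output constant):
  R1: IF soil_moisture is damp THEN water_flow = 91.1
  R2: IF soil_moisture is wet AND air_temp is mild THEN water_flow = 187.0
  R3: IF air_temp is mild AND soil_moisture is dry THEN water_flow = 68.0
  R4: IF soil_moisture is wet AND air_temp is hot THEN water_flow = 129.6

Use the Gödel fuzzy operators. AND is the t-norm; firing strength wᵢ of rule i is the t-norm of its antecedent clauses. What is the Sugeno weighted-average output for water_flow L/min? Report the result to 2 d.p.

R1 (z=91.1): damp=0.84 → w = 0.84
R2 (z=187.0): wet=0.07, mild=0.26; AND[min(a, b)] → w = 0.07
R3 (z=68.0): mild=0.26, dry=0.45; AND[min(a, b)] → w = 0.26
R4 (z=129.6): wet=0.07, hot=0.94; AND[min(a, b)] → w = 0.07
Weighted average = (0.84·91.1 + 0.07·187.0 + 0.26·68.0 + 0.07·129.6) / (0.84 + 0.07 + 0.26 + 0.07)
  = 116.3660 / 1.2400 = 93.84

93.84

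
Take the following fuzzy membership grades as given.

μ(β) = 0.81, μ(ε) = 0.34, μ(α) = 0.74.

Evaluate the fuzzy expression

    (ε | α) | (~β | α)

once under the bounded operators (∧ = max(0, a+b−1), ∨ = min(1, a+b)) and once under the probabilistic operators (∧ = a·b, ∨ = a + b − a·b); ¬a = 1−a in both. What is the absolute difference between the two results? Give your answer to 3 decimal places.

0.036

Under bounded:
  ε | α = min(1, a+b) on (0.34, 0.74) = 1.00
  ~β = 1 − 0.81 = 0.19
  ~β | α = min(1, a+b) on (0.19, 0.74) = 0.93
  (ε | α) | (~β | α) = min(1, a+b) on (1.00, 0.93) = 1.00
  → value = 1.0000
Under probabilistic:
  ε | α = a + b − a·b on (0.3400, 0.7400) = 0.8284
  ~β = 1 − 0.8100 = 0.1900
  ~β | α = a + b − a·b on (0.1900, 0.7400) = 0.7894
  (ε | α) | (~β | α) = a + b − a·b on (0.8284, 0.7894) = 0.9639
  → value = 0.9639
|1.0000 − 0.9639| = 0.036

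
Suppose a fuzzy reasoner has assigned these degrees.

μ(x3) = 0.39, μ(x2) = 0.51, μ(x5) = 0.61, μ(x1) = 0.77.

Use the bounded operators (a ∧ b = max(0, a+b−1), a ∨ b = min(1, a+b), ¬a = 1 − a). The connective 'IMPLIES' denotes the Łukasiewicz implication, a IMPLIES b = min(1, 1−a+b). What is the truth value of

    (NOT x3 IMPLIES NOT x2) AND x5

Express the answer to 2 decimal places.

0.49

NOT x3 = 1 − 0.39 = 0.61
NOT x2 = 1 − 0.51 = 0.49
NOT x3 IMPLIES NOT x2  [Łukasiewicz: min(1, 1−a+b)] with a=0.61, b=0.49 → 0.88
(NOT x3 IMPLIES NOT x2) AND x5 = max(0, a+b−1) on (0.88, 0.61) = 0.49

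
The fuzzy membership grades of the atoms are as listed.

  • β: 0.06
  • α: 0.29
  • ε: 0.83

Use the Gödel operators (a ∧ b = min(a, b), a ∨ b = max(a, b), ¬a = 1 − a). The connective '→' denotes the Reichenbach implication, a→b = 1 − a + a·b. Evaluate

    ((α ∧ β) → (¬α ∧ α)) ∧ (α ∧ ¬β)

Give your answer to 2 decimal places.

α ∧ β = min(a, b) on (0.29, 0.06) = 0.06
¬α = 1 − 0.29 = 0.71
¬α ∧ α = min(a, b) on (0.71, 0.29) = 0.29
(α ∧ β) → (¬α ∧ α)  [Reichenbach: 1 − a + a·b] with a=0.06, b=0.29 → 0.96
¬β = 1 − 0.06 = 0.94
α ∧ ¬β = min(a, b) on (0.29, 0.94) = 0.29
((α ∧ β) → (¬α ∧ α)) ∧ (α ∧ ¬β) = min(a, b) on (0.96, 0.29) = 0.29

0.29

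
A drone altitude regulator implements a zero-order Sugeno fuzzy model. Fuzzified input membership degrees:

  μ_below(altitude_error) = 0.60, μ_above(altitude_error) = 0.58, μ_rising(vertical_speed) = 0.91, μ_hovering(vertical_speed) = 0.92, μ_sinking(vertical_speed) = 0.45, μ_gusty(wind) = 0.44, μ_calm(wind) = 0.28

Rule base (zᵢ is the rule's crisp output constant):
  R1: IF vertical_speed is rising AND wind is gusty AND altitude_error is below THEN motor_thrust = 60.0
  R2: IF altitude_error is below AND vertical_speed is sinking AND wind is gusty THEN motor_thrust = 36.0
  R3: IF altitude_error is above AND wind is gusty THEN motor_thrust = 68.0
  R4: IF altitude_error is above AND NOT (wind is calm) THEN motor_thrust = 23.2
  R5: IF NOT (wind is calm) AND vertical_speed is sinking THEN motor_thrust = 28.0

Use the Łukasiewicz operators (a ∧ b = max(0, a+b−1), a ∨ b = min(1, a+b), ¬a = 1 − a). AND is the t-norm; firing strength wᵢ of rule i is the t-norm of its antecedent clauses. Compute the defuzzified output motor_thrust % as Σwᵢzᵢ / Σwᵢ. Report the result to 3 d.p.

26.694

R1 (z=60.0): rising=0.91, gusty=0.44, below=0.60; AND[max(0, a+b−1)] → w = 0.00
R2 (z=36.0): below=0.60, sinking=0.45, gusty=0.44; AND[max(0, a+b−1)] → w = 0.00
R3 (z=68.0): above=0.58, gusty=0.44; AND[max(0, a+b−1)] → w = 0.02
R4 (z=23.2): above=0.58, ¬calm=1−0.28=0.72; AND[max(0, a+b−1)] → w = 0.30
R5 (z=28.0): ¬calm=1−0.28=0.72, sinking=0.45; AND[max(0, a+b−1)] → w = 0.17
Weighted average = (0.00·60.0 + 0.00·36.0 + 0.02·68.0 + 0.30·23.2 + 0.17·28.0) / (0.00 + 0.00 + 0.02 + 0.30 + 0.17)
  = 13.0800 / 0.4900 = 26.694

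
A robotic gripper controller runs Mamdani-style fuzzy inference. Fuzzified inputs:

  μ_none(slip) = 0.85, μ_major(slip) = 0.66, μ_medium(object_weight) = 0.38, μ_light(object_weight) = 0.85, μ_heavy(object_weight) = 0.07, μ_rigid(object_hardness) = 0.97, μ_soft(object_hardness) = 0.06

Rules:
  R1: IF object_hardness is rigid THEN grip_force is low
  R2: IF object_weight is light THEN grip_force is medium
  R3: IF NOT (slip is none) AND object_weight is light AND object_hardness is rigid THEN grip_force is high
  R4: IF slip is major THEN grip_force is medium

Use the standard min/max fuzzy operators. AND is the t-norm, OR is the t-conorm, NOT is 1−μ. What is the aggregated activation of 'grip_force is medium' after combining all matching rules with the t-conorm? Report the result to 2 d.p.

R1: rigid=0.97 → w = 0.97
R2: light=0.85 → w = 0.85
R3: ¬none=1−0.85=0.15, light=0.85, rigid=0.97; AND[min(a, b)] → w = 0.15
R4: major=0.66 → w = 0.66
Rules with consequent 'medium': {R2, R4} → strengths 0.85, 0.66
Aggregate via t-conorm [max(a, b)]: 0.85

0.85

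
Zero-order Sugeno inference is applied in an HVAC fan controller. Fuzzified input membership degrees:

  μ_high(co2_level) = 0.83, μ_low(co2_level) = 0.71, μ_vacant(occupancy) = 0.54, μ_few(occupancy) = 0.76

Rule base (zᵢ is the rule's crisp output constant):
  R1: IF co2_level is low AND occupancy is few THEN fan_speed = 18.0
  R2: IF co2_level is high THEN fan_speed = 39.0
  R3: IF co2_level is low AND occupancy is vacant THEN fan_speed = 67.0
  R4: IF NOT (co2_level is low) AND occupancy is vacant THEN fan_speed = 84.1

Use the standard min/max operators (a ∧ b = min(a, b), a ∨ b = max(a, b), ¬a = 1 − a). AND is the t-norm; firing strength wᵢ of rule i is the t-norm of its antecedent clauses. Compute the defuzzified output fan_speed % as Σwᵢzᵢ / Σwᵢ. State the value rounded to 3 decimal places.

44.607

R1 (z=18.0): low=0.71, few=0.76; AND[min(a, b)] → w = 0.71
R2 (z=39.0): high=0.83 → w = 0.83
R3 (z=67.0): low=0.71, vacant=0.54; AND[min(a, b)] → w = 0.54
R4 (z=84.1): ¬low=1−0.71=0.29, vacant=0.54; AND[min(a, b)] → w = 0.29
Weighted average = (0.71·18.0 + 0.83·39.0 + 0.54·67.0 + 0.29·84.1) / (0.71 + 0.83 + 0.54 + 0.29)
  = 105.7190 / 2.3700 = 44.607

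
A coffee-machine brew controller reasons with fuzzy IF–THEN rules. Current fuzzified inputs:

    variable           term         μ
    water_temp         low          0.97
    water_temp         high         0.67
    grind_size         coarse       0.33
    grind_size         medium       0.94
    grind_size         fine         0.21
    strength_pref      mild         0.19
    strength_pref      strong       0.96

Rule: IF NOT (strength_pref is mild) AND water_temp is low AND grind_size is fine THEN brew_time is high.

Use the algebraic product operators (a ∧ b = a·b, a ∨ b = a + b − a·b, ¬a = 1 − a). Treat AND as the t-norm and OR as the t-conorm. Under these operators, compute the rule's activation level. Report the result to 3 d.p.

0.165

firing strength: ¬mild=1−0.19=0.81, low=0.97, fine=0.21; AND[a·b] → w = 0.1650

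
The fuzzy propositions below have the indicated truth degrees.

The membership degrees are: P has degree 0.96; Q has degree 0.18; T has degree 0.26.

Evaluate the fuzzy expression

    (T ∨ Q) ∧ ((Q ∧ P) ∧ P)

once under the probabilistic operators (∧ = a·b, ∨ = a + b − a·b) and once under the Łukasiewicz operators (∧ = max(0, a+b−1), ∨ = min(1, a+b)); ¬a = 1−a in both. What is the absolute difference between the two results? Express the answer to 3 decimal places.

0.065

Under probabilistic:
  T ∨ Q = a + b − a·b on (0.2600, 0.1800) = 0.3932
  Q ∧ P = a·b on (0.1800, 0.9600) = 0.1728
  (Q ∧ P) ∧ P = a·b on (0.1728, 0.9600) = 0.1659
  (T ∨ Q) ∧ ((Q ∧ P) ∧ P) = a·b on (0.3932, 0.1659) = 0.0652
  → value = 0.0652
Under Łukasiewicz:
  T ∨ Q = min(1, a+b) on (0.26, 0.18) = 0.44
  Q ∧ P = max(0, a+b−1) on (0.18, 0.96) = 0.14
  (Q ∧ P) ∧ P = max(0, a+b−1) on (0.14, 0.96) = 0.10
  (T ∨ Q) ∧ ((Q ∧ P) ∧ P) = max(0, a+b−1) on (0.44, 0.10) = 0.00
  → value = 0.0000
|0.0652 − 0.0000| = 0.065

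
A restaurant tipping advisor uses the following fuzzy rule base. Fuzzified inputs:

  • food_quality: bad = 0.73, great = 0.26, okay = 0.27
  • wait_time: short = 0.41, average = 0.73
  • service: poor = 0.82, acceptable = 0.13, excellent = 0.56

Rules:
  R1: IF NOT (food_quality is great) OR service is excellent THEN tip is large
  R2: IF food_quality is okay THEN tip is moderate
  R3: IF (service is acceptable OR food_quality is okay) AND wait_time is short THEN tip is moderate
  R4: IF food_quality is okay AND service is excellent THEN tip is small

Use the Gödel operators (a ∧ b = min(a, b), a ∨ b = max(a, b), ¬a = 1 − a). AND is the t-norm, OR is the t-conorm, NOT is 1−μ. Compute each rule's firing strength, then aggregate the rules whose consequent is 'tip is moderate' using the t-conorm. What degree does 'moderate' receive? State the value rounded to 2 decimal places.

0.27

R1: ¬great=1−0.26=0.74, excellent=0.56; OR[max(a, b)] → w = 0.74
R2: okay=0.27 → w = 0.27
R3: (acceptable=0.13 OR okay=0.27) = 0.27; AND[min(a, b)] with short=0.41 → w = 0.27
R4: okay=0.27, excellent=0.56; AND[min(a, b)] → w = 0.27
Rules with consequent 'moderate': {R2, R3} → strengths 0.27, 0.27
Aggregate via t-conorm [max(a, b)]: 0.27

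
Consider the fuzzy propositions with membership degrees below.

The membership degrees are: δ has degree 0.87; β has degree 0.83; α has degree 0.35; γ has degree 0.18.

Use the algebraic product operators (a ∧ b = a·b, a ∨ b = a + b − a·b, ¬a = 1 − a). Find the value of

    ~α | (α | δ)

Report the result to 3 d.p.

0.970

~α = 1 − 0.3500 = 0.6500
α | δ = a + b − a·b on (0.3500, 0.8700) = 0.9155
~α | (α | δ) = a + b − a·b on (0.6500, 0.9155) = 0.9704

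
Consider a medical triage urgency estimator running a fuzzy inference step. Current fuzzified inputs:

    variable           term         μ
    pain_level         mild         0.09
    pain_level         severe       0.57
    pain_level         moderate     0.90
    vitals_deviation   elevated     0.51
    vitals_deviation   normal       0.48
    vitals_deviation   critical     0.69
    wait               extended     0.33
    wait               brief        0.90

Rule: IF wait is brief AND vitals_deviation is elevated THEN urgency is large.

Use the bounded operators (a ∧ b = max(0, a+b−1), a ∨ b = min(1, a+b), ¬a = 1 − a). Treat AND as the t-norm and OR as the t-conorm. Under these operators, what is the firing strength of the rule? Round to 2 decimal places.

firing strength: brief=0.90, elevated=0.51; AND[max(0, a+b−1)] → w = 0.41

0.41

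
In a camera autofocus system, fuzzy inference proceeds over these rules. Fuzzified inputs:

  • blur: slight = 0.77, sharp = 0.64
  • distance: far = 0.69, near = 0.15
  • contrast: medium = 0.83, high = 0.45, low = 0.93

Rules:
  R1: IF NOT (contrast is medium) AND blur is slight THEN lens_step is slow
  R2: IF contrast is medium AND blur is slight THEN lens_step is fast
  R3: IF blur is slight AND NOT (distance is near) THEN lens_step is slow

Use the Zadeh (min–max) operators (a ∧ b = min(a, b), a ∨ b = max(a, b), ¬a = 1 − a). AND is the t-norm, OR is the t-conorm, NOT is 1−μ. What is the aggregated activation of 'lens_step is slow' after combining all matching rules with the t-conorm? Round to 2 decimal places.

0.77

R1: ¬medium=1−0.83=0.17, slight=0.77; AND[min(a, b)] → w = 0.17
R2: medium=0.83, slight=0.77; AND[min(a, b)] → w = 0.77
R3: slight=0.77, ¬near=1−0.15=0.85; AND[min(a, b)] → w = 0.77
Rules with consequent 'slow': {R1, R3} → strengths 0.17, 0.77
Aggregate via t-conorm [max(a, b)]: 0.77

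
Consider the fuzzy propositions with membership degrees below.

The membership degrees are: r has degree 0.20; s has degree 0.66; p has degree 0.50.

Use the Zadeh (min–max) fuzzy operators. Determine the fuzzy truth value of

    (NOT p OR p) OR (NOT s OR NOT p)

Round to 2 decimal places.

0.50

NOT p = 1 − 0.50 = 0.50
NOT p OR p = max(a, b) on (0.50, 0.50) = 0.50
NOT s = 1 − 0.66 = 0.34
NOT p = 1 − 0.50 = 0.50
NOT s OR NOT p = max(a, b) on (0.34, 0.50) = 0.50
(NOT p OR p) OR (NOT s OR NOT p) = max(a, b) on (0.50, 0.50) = 0.50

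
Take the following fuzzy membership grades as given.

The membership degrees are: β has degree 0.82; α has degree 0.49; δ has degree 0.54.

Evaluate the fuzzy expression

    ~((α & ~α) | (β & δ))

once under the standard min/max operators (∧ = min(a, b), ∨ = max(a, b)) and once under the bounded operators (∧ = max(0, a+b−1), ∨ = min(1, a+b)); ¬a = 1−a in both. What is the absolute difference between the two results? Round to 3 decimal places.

Under standard min/max:
  ~α = 1 − 0.49 = 0.51
  α & ~α = min(a, b) on (0.49, 0.51) = 0.49
  β & δ = min(a, b) on (0.82, 0.54) = 0.54
  (α & ~α) | (β & δ) = max(a, b) on (0.49, 0.54) = 0.54
  ~((α & ~α) | (β & δ)) = 1 − 0.54 = 0.46
  → value = 0.4600
Under bounded:
  ~α = 1 − 0.49 = 0.51
  α & ~α = max(0, a+b−1) on (0.49, 0.51) = 0.00
  β & δ = max(0, a+b−1) on (0.82, 0.54) = 0.36
  (α & ~α) | (β & δ) = min(1, a+b) on (0.00, 0.36) = 0.36
  ~((α & ~α) | (β & δ)) = 1 − 0.36 = 0.64
  → value = 0.6400
|0.4600 − 0.6400| = 0.180

0.180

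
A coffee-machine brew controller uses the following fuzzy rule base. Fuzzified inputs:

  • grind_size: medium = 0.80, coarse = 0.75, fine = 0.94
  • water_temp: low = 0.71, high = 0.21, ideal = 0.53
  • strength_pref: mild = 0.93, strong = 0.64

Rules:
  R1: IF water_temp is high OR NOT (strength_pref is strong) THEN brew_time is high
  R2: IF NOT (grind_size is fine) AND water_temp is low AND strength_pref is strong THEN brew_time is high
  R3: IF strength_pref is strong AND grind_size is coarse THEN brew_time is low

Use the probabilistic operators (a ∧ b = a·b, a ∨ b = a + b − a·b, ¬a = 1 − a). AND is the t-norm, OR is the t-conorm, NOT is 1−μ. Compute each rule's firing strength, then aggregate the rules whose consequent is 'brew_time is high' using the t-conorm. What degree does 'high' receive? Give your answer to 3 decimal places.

R1: high=0.21, ¬strong=1−0.64=0.36; OR[a + b − a·b] → w = 0.4944
R2: ¬fine=1−0.94=0.06, low=0.71, strong=0.64; AND[a·b] → w = 0.0273
R3: strong=0.64, coarse=0.75; AND[a·b] → w = 0.4800
Rules with consequent 'high': {R1, R2} → strengths 0.4944, 0.0273
Aggregate via t-conorm [a + b − a·b]: 0.5082

0.508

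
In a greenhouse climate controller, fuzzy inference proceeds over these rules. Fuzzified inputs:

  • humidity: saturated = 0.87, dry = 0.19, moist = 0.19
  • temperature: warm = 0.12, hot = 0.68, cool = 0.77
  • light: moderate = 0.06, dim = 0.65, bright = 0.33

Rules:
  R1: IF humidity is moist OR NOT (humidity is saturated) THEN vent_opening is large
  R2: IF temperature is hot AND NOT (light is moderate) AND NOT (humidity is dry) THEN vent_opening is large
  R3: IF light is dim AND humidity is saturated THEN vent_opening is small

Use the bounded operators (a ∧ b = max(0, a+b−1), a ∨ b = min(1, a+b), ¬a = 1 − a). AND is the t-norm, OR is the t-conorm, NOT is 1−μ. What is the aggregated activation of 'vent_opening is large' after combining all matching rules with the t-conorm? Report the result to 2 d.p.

R1: moist=0.19, ¬saturated=1−0.87=0.13; OR[min(1, a+b)] → w = 0.32
R2: hot=0.68, ¬moderate=1−0.06=0.94, ¬dry=1−0.19=0.81; AND[max(0, a+b−1)] → w = 0.43
R3: dim=0.65, saturated=0.87; AND[max(0, a+b−1)] → w = 0.52
Rules with consequent 'large': {R1, R2} → strengths 0.32, 0.43
Aggregate via t-conorm [min(1, a+b)]: 0.75

0.75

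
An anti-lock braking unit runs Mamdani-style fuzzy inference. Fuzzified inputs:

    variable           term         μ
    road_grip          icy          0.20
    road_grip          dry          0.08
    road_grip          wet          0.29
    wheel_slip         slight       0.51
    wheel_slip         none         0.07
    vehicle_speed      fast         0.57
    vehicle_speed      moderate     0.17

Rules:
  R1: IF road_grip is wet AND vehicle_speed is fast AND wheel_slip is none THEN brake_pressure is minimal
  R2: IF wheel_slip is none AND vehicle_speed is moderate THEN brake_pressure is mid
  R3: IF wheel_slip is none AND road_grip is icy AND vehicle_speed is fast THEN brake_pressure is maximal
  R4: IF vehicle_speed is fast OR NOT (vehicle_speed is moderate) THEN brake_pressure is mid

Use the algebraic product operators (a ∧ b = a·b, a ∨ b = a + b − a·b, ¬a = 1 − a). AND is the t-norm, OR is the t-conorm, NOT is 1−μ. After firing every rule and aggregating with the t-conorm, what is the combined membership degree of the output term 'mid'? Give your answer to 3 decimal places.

0.928

R1: wet=0.29, fast=0.57, none=0.07; AND[a·b] → w = 0.0116
R2: none=0.07, moderate=0.17; AND[a·b] → w = 0.0119
R3: none=0.07, icy=0.20, fast=0.57; AND[a·b] → w = 0.0080
R4: fast=0.57, ¬moderate=1−0.17=0.83; OR[a + b − a·b] → w = 0.9269
Rules with consequent 'mid': {R2, R4} → strengths 0.0119, 0.9269
Aggregate via t-conorm [a + b − a·b]: 0.9278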